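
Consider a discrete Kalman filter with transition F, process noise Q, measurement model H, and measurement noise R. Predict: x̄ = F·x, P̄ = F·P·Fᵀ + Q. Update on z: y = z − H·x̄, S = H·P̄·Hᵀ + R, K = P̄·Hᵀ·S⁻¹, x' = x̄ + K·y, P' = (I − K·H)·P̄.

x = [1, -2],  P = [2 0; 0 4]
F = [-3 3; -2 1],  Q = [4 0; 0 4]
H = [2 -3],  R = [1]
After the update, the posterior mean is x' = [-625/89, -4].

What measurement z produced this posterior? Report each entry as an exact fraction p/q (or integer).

x̄ = F·x = [-9, -4]
P̄ = F·P·Fᵀ + Q = [58 24; 24 16]
S = H·P̄·Hᵀ + R = [89]
K = P̄·Hᵀ·S⁻¹ = [44/89; 0]
x' − x̄ = [176/89, 0] = K·y
y = (KᵀK)⁻¹·Kᵀ·(x' − x̄) = [4]
z = y + H·x̄ = [4] + [-6] = [-2]

z = [-2]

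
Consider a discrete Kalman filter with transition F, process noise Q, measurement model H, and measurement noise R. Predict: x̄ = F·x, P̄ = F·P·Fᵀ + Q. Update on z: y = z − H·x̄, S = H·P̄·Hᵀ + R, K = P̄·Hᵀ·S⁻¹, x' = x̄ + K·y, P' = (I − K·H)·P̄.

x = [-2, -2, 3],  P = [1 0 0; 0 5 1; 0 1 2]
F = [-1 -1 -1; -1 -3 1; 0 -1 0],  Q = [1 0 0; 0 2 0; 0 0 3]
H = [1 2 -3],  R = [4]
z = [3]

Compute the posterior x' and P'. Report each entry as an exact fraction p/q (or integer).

x̄ = F·x = [1, 11, 2]
P̄ = F·P·Fᵀ + Q = [11 16 6; 16 44 14; 6 14 8]
y = z − H·x̄ = [-14]
S = H·P̄·Hᵀ + R = [123]
K = P̄·Hᵀ·S⁻¹ = [25/123; 62/123; 10/123]
x' = x̄ + K·y = [-227/123, 485/123, 106/123]
P' = (I − K·H)·P̄ = [728/123 418/123 488/123; 418/123 1568/123 1102/123; 488/123 1102/123 884/123]

x' = [-227/123, 485/123, 106/123]
P' = [728/123 418/123 488/123; 418/123 1568/123 1102/123; 488/123 1102/123 884/123]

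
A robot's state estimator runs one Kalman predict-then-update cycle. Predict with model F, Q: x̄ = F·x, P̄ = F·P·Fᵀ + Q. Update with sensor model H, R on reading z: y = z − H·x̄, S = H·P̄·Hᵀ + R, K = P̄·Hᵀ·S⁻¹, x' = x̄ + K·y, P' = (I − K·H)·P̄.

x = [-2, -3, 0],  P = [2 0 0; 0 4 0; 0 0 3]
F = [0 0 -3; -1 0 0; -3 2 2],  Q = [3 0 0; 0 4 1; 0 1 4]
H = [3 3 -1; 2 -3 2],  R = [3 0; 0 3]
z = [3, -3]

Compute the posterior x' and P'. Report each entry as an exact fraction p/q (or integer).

x̄ = F·x = [0, 2, 0]
P̄ = F·P·Fᵀ + Q = [30 0 -18; 0 6 7; -18 7 50]
y = z − H·x̄ = [-3, 3]
S = H·P̄·Hᵀ + R = [443 17; 17 149]
K = P̄·Hᵀ·S⁻¹ = [2614/10953 1466/10953; 569/21906 -653/21906; -2183/10953 3410/10953]
x' = x̄ + K·y = [-1148/3651, 6691/3651, 5593/3651]
P' = (I − K·H)·P̄ = [3698/3651 -7630/3651 -14410/3651; -7630/3651 40855/7302 38108/3651; -14410/3651 38108/3651 73277/3651]

x' = [-1148/3651, 6691/3651, 5593/3651]
P' = [3698/3651 -7630/3651 -14410/3651; -7630/3651 40855/7302 38108/3651; -14410/3651 38108/3651 73277/3651]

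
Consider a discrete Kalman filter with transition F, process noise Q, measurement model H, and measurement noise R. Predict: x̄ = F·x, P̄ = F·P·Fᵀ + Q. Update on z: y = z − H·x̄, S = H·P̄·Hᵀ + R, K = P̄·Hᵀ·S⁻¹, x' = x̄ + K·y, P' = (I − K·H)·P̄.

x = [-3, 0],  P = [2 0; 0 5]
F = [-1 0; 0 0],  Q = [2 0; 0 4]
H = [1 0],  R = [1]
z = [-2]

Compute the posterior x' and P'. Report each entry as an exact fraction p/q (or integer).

x̄ = F·x = [3, 0]
P̄ = F·P·Fᵀ + Q = [4 0; 0 4]
y = z − H·x̄ = [-5]
S = H·P̄·Hᵀ + R = [5]
K = P̄·Hᵀ·S⁻¹ = [4/5; 0]
x' = x̄ + K·y = [-1, 0]
P' = (I − K·H)·P̄ = [4/5 0; 0 4]

x' = [-1, 0]
P' = [4/5 0; 0 4]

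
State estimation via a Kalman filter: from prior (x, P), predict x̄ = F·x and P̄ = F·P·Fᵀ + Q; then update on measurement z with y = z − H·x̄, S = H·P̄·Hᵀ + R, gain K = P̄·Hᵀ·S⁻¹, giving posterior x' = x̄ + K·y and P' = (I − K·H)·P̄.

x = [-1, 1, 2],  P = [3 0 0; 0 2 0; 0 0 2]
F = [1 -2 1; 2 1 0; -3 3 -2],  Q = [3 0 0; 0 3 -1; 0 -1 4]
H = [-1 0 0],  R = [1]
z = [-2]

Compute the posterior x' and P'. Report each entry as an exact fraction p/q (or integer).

x̄ = F·x = [-1, -1, 2]
P̄ = F·P·Fᵀ + Q = [16 2 -25; 2 17 -13; -25 -13 57]
y = z − H·x̄ = [-3]
S = H·P̄·Hᵀ + R = [17]
K = P̄·Hᵀ·S⁻¹ = [-16/17; -2/17; 25/17]
x' = x̄ + K·y = [31/17, -11/17, -41/17]
P' = (I − K·H)·P̄ = [16/17 2/17 -25/17; 2/17 285/17 -171/17; -25/17 -171/17 344/17]

x' = [31/17, -11/17, -41/17]
P' = [16/17 2/17 -25/17; 2/17 285/17 -171/17; -25/17 -171/17 344/17]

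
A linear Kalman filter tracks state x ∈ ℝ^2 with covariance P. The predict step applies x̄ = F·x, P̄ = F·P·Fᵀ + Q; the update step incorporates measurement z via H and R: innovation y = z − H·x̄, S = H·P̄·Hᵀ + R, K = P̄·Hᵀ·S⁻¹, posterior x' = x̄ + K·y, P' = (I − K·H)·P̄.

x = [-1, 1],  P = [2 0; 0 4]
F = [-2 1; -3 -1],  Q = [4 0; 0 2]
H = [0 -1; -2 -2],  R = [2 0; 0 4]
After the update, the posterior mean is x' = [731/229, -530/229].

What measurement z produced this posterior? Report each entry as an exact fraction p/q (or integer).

z = [3, -2]

x̄ = F·x = [3, 2]
P̄ = F·P·Fᵀ + Q = [16 8; 8 24]
S = H·P̄·Hᵀ + R = [26 64; 64 228]
K = P̄·Hᵀ·S⁻¹ = [156/229 -92/229; -172/229 -16/229]
x' − x̄ = [44/229, -988/229] = K·y
y = (KᵀK)⁻¹·Kᵀ·(x' − x̄) = [5, 8]
z = y + H·x̄ = [5, 8] + [-2, -10] = [3, -2]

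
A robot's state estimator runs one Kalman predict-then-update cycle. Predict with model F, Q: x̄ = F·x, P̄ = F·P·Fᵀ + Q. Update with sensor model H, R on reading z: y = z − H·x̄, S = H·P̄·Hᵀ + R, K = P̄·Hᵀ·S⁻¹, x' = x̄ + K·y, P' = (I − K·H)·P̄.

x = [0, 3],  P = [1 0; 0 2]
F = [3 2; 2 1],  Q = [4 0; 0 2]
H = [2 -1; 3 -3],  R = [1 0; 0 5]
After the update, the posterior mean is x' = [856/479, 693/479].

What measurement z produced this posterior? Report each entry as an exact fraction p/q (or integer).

x̄ = F·x = [6, 3]
P̄ = F·P·Fᵀ + Q = [21 10; 10 8]
S = H·P̄·Hᵀ + R = [53 60; 60 86]
K = P̄·Hᵀ·S⁻¹ = [386/479 -171/958; 336/479 -201/479]
x' − x̄ = [-2018/479, -744/479] = K·y
y = (KᵀK)⁻¹·Kᵀ·(x' − x̄) = [-7, -8]
z = y + H·x̄ = [-7, -8] + [9, 9] = [2, 1]

z = [2, 1]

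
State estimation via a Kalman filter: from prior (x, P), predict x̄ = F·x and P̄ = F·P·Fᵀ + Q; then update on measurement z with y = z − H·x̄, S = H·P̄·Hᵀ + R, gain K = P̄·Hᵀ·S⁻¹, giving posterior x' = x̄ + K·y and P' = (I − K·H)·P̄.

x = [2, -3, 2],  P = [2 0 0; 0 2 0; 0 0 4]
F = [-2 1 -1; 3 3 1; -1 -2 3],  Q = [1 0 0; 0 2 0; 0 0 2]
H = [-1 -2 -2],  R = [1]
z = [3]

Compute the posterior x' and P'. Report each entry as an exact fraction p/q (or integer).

x' = [-151/20, -41/10, 32/5]
P' = [2759/240 -301/120 -33/10; -301/120 1559/60 -123/5; -33/10 -123/5 132/5]

x̄ = F·x = [-9, -1, 10]
P̄ = F·P·Fᵀ + Q = [15 -10 -12; -10 42 -6; -12 -6 48]
y = z − H·x̄ = [12]
S = H·P̄·Hᵀ + R = [240]
K = P̄·Hᵀ·S⁻¹ = [29/240; -31/120; -3/10]
x' = x̄ + K·y = [-151/20, -41/10, 32/5]
P' = (I − K·H)·P̄ = [2759/240 -301/120 -33/10; -301/120 1559/60 -123/5; -33/10 -123/5 132/5]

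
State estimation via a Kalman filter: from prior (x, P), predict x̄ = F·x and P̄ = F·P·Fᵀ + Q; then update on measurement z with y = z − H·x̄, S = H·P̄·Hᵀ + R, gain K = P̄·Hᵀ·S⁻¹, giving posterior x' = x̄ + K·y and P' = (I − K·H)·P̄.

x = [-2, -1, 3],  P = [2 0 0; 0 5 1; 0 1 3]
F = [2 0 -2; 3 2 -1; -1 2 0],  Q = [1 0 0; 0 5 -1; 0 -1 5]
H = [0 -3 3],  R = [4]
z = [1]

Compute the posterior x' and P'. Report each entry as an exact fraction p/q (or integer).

x̄ = F·x = [-10, -11, 0]
P̄ = F·P·Fᵀ + Q = [21 14 -8; 14 42 11; -8 11 27]
y = z − H·x̄ = [-32]
S = H·P̄·Hᵀ + R = [427]
K = P̄·Hᵀ·S⁻¹ = [-66/427; -93/427; 48/427]
x' = x̄ + K·y = [-2158/427, -1721/427, -1536/427]
P' = (I − K·H)·P̄ = [4611/427 -160/427 -248/427; -160/427 9285/427 9161/427; -248/427 9161/427 9225/427]

x' = [-2158/427, -1721/427, -1536/427]
P' = [4611/427 -160/427 -248/427; -160/427 9285/427 9161/427; -248/427 9161/427 9225/427]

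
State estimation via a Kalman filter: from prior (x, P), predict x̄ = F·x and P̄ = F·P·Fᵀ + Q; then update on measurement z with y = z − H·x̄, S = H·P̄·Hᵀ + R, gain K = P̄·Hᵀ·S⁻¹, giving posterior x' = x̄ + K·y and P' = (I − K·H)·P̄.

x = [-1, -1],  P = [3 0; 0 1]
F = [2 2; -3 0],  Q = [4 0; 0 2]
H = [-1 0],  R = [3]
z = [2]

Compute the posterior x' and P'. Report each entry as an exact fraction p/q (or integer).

x' = [-52/23, 33/23]
P' = [60/23 -54/23; -54/23 343/23]

x̄ = F·x = [-4, 3]
P̄ = F·P·Fᵀ + Q = [20 -18; -18 29]
y = z − H·x̄ = [-2]
S = H·P̄·Hᵀ + R = [23]
K = P̄·Hᵀ·S⁻¹ = [-20/23; 18/23]
x' = x̄ + K·y = [-52/23, 33/23]
P' = (I − K·H)·P̄ = [60/23 -54/23; -54/23 343/23]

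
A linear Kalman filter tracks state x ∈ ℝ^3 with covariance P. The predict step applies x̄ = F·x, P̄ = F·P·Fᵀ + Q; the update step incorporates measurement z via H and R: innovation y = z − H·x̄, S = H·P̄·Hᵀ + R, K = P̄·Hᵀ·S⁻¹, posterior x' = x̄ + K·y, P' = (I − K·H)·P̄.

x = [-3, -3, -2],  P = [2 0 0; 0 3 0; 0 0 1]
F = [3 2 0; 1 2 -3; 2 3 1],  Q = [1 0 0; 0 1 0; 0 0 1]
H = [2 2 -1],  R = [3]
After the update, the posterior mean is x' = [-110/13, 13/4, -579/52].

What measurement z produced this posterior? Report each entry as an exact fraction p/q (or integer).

z = [1]

x̄ = F·x = [-15, -3, -17]
P̄ = F·P·Fᵀ + Q = [31 18 30; 18 24 19; 30 19 37]
S = H·P̄·Hᵀ + R = [208]
K = P̄·Hᵀ·S⁻¹ = [17/52; 5/16; 61/208]
x' − x̄ = [85/13, 25/4, 305/52] = K·y
y = (KᵀK)⁻¹·Kᵀ·(x' − x̄) = [20]
z = y + H·x̄ = [20] + [-19] = [1]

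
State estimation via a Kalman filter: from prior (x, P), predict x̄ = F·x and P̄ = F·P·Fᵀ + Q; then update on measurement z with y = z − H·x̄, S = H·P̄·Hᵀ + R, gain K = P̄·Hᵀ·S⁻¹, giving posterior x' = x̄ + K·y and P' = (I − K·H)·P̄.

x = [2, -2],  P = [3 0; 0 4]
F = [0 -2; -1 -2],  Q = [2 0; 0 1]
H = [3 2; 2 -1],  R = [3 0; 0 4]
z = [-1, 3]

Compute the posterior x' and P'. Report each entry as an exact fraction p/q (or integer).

x' = [1235/1732, -2609/1732]
P' = [137/433 -105/433; -105/433 327/433]

x̄ = F·x = [4, 2]
P̄ = F·P·Fᵀ + Q = [18 16; 16 20]
y = z − H·x̄ = [-17, -3]
S = H·P̄·Hᵀ + R = [437 84; 84 32]
K = P̄·Hᵀ·S⁻¹ = [67/433 379/1732; 113/433 -537/1732]
x' = x̄ + K·y = [1235/1732, -2609/1732]
P' = (I − K·H)·P̄ = [137/433 -105/433; -105/433 327/433]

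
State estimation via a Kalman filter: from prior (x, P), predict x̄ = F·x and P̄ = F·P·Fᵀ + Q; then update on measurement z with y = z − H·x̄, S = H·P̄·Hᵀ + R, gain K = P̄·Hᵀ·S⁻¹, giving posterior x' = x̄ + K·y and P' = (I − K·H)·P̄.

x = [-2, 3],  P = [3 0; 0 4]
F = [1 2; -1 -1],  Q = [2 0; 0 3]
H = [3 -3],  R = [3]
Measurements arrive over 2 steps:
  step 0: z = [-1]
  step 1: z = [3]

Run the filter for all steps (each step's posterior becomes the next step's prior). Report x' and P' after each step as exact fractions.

step 0: x' = [4/5, 11/10], P' = [9/5 8/5; 8/5 277/160]
step 1: x' = [1326/1747, -469/1747], P' = [34129/22711 29779/22711; 29779/22711 32946/22711]

step 0: x̄ = F·x = [4, -1]
step 0: P̄ = F·P·Fᵀ + Q = [21 -11; -11 10]
step 0: y = z − H·x̄ = [-16]
step 0: S = H·P̄·Hᵀ + R = [480]
step 0: K = P̄·Hᵀ·S⁻¹ = [1/5; -21/160]
step 0: x' = x̄ + K·y = [4/5, 11/10]
step 0: P' = (I − K·H)·P̄ = [9/5 8/5; 8/5 277/160]
step 1: x̄ = F·x = [3, -19/10]
step 1: P̄ = F·P·Fᵀ + Q = [137/8 -161/16; -161/16 1557/160]
step 1: y = z − H·x̄ = [-117/10]
step 1: S = H·P̄·Hᵀ + R = [68133/160]
step 1: K = P̄·Hᵀ·S⁻¹ = [4350/22711; -3167/22711]
step 1: x' = x̄ + K·y = [1326/1747, -469/1747]
step 1: P' = (I − K·H)·P̄ = [34129/22711 29779/22711; 29779/22711 32946/22711]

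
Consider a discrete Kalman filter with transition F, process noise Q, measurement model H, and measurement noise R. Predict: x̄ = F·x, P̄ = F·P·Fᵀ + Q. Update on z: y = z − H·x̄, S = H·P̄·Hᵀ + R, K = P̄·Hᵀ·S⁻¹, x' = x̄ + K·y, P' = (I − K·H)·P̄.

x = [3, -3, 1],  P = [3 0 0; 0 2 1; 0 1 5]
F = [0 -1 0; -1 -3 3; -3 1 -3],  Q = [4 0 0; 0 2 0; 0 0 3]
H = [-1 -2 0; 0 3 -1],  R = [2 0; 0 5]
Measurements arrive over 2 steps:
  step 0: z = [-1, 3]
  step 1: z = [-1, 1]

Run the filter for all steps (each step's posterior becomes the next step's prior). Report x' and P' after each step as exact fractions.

step 0: x' = [6589/2487, -2080/2487, -28927/4974], P' = [9286/2487 -3952/2487 -10196/2487; -3952/2487 11143/9948 29189/9948; -10196/2487 29189/9948 121837/9948]
step 1: x' = [28302506/89011663, 22485339/178023326, -81266002/89011663], P' = [343446268/89011663 -151383811/89011663 -392885413/89011663; -151383811/89011663 208144035/178023326 532510635/178023326; -392885413/89011663 532510635/178023326 1064638275/89011663]

step 0: x̄ = F·x = [3, 9, -15]
step 0: P̄ = F·P·Fᵀ + Q = [6 3 1; 3 50 -30; 1 -30 71]
step 0: y = z − H·x̄ = [20, -39]
step 0: S = H·P̄·Hᵀ + R = [220 -368; -368 706]
step 0: K = P̄·Hᵀ·S⁻¹ = [-691/2487 -332/2487; -3239/9948 212/2487; -8797/9948 -3427/4974]
step 0: x' = x̄ + K·y = [6589/2487, -2080/2487, -28927/4974]
step 0: P' = (I − K·H)·P̄ = [9286/2487 -3952/2487 -10196/2487; -3952/2487 11143/9948 29189/9948; -10196/2487 29189/9948 121837/9948]
step 1: x̄ = F·x = [2080/2487, -87479/4974, 43087/4974]
step 1: P̄ = F·P·Fᵀ + Q = [50935/9948 -34973/4974 7250/2487; -34973/4974 439157/4974 -275011/4974; 7250/2487 -275011/4974 328709/4974]
step 1: y = z − H·x̄ = [-87886/2487, 155249/2487]
step 1: S = H·P̄·Hᵀ + R = [3304303/9948 -3065545/4974; -3065545/4974 2978029/2487]
step 1: K = P̄·Hᵀ·S⁻¹ = [-20339323/89011663 -12253204/89011663; -28380112/89011663 9192147/89011663; -69812611/89011663 -106348929/178023326]
step 1: x' = x̄ + K·y = [28302506/89011663, 22485339/178023326, -81266002/89011663]
step 1: P' = (I − K·H)·P̄ = [343446268/89011663 -151383811/89011663 -392885413/89011663; -151383811/89011663 208144035/178023326 532510635/178023326; -392885413/89011663 532510635/178023326 1064638275/89011663]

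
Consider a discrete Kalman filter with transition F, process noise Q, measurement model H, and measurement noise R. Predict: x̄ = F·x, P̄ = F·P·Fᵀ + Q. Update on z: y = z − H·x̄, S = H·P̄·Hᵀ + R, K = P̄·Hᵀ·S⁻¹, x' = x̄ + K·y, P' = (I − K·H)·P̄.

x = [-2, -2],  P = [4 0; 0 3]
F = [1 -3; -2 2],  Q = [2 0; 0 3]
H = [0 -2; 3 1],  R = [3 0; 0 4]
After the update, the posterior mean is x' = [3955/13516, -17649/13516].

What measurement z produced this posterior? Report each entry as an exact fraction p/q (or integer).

z = [3, -1]

x̄ = F·x = [4, 0]
P̄ = F·P·Fᵀ + Q = [33 -26; -26 31]
S = H·P̄·Hᵀ + R = [127 94; 94 176]
K = P̄·Hᵀ·S⁻¹ = [1145/6758 4383/13516; -3247/6758 -141/13516]
x' − x̄ = [-50109/13516, -17649/13516] = K·y
y = (KᵀK)⁻¹·Kᵀ·(x' − x̄) = [3, -13]
z = y + H·x̄ = [3, -13] + [0, 12] = [3, -1]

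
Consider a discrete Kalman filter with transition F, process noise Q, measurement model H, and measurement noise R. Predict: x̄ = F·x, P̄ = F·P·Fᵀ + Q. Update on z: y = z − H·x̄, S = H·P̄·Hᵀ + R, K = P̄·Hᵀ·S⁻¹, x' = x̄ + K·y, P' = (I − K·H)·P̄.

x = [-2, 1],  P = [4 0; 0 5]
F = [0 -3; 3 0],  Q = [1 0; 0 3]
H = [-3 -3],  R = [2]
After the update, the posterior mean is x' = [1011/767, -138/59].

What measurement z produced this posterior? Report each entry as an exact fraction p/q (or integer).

x̄ = F·x = [-3, -6]
P̄ = F·P·Fᵀ + Q = [46 0; 0 39]
S = H·P̄·Hᵀ + R = [767]
K = P̄·Hᵀ·S⁻¹ = [-138/767; -9/59]
x' − x̄ = [3312/767, 216/59] = K·y
y = (KᵀK)⁻¹·Kᵀ·(x' − x̄) = [-24]
z = y + H·x̄ = [-24] + [27] = [3]

z = [3]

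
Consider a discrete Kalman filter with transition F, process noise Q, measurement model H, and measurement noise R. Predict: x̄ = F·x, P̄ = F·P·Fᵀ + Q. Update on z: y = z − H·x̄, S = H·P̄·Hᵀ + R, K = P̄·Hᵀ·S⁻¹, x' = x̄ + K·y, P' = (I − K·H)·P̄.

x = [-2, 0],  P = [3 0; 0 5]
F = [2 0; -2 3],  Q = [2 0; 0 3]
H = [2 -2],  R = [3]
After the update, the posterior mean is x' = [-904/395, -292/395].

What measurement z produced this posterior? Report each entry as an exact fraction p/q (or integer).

z = [-3]

x̄ = F·x = [-4, 4]
P̄ = F·P·Fᵀ + Q = [14 -12; -12 60]
S = H·P̄·Hᵀ + R = [395]
K = P̄·Hᵀ·S⁻¹ = [52/395; -144/395]
x' − x̄ = [676/395, -1872/395] = K·y
y = (KᵀK)⁻¹·Kᵀ·(x' − x̄) = [13]
z = y + H·x̄ = [13] + [-16] = [-3]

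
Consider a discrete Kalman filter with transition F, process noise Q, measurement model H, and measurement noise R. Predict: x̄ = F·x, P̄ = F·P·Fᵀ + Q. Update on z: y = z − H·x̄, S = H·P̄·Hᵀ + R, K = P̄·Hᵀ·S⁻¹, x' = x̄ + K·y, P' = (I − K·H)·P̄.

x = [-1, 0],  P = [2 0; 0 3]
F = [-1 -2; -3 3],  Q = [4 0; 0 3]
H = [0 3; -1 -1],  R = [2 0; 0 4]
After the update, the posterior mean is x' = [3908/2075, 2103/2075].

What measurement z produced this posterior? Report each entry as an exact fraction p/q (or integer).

z = [3, -3]

x̄ = F·x = [1, 3]
P̄ = F·P·Fᵀ + Q = [18 -12; -12 48]
S = H·P̄·Hᵀ + R = [434 -108; -108 46]
K = P̄·Hᵀ·S⁻¹ = [-576/2075 -1623/2075; 684/2075 -18/2075]
x' − x̄ = [1833/2075, -4122/2075] = K·y
y = (KᵀK)⁻¹·Kᵀ·(x' − x̄) = [-6, 1]
z = y + H·x̄ = [-6, 1] + [9, -4] = [3, -3]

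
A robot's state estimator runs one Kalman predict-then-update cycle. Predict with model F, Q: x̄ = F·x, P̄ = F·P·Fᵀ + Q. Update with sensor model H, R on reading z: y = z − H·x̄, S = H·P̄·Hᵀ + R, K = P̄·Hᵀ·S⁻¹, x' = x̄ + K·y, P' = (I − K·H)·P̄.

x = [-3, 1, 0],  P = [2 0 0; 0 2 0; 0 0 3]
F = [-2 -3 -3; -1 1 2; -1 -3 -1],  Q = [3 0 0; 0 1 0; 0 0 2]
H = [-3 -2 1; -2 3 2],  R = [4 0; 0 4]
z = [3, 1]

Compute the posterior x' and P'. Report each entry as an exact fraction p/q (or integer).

x' = [-152443/54579, 8473/7797, -68710/18193]
P' = [249187/54579 -18148/7797 140255/18193; -18148/7797 12196/7797 -10916/2599; 140255/18193 -10916/2599 253525/18193]

x̄ = F·x = [3, 4, 0]
P̄ = F·P·Fᵀ + Q = [56 -20 31; -20 17 -10; 31 -10 25]
y = z − H·x̄ = [20, -5]
S = H·P̄·Hᵀ + R = [215 146; 146 353]
K = P̄·Hᵀ·S⁻¹ = [-18181/54579 -9488/54579; -674/7797 1847/7797; -3604/18193 -674/18193]
x' = x̄ + K·y = [-152443/54579, 8473/7797, -68710/18193]
P' = (I − K·H)·P̄ = [249187/54579 -18148/7797 140255/18193; -18148/7797 12196/7797 -10916/2599; 140255/18193 -10916/2599 253525/18193]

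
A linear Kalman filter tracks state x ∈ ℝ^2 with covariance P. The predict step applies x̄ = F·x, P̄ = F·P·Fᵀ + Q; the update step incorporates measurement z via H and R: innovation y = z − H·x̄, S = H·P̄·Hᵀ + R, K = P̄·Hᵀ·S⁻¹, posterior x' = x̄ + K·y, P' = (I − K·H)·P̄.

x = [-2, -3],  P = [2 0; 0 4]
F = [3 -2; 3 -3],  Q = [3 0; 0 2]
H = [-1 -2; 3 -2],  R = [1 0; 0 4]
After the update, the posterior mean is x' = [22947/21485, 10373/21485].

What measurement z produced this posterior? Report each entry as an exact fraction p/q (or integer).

z = [-2, 3]

x̄ = F·x = [0, 3]
P̄ = F·P·Fᵀ + Q = [37 42; 42 56]
S = H·P̄·Hᵀ + R = [430 -55; -55 57]
K = P̄·Hᵀ·S⁻¹ = [-5412/21485 991/4297; -8008/21485 -490/4297]
x' − x̄ = [22947/21485, -54082/21485] = K·y
y = (KᵀK)⁻¹·Kᵀ·(x' − x̄) = [4, 9]
z = y + H·x̄ = [4, 9] + [-6, -6] = [-2, 3]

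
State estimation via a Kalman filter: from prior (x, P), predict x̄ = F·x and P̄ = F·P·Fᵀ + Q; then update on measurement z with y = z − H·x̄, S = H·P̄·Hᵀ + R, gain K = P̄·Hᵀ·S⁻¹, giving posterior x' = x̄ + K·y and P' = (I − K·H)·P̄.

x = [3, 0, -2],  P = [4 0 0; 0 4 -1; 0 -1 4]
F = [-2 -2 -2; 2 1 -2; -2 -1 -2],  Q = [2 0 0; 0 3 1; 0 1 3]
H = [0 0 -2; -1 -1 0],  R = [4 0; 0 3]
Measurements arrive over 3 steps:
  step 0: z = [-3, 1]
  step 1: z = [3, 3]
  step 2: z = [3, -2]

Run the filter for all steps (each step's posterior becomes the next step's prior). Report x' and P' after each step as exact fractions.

step 0: x̄ = F·x = [-2, 10, -2]
step 0: P̄ = F·P·Fᵀ + Q = [42 -10 34; -10 43 -3; 34 -3 35]
step 0: y = z − H·x̄ = [-7, 9]
step 0: S = H·P̄·Hᵀ + R = [144 62; 62 68]
step 0: K = P̄·Hᵀ·S⁻¹ = [-660/1487 -98/1487; 1227/2974 -1281/1487; -1419/2974 -31/1487]
step 0: x' = x̄ + K·y = [764/1487, -1907/2974, 3427/2974]
step 0: P' = (I − K·H)·P̄ = [14438/1487 -14144/1487 1320/1487; -14144/1487 17987/1487 -1227/1487; 1320/1487 -1227/1487 1419/1487]
step 1: x̄ = F·x = [-3048/1487, -5705/2974, -8003/2974]
step 1: P̄ = F·P·Fᵀ + Q = [25942/1487 -5640/1487 17736/1487; -5640/1487 23648/1487 -12000/1487; 17736/1487 -12000/1487 34952/1487]
step 1: y = z − H·x̄ = [-3542/1487, -2879/2974]
step 1: S = H·P̄·Hᵀ + R = [145756/1487 11472/1487; 11472/1487 42771/1487]
step 1: K = P̄·Hᵀ·S⁻¹ = [-71972/341993 -429086/1025979; 69104/341993 -487576/1025979; -163868/341993 -1912/341993]
step 1: x' = x̄ + K·y = [-1173329/1025979, -3979877/2051958, -1056237/683986]
step 1: P' = (I − K·H)·P̄ = [6890162/1025979 -5602904/1025979 143944/341993; -5602904/1025979 7065632/1025979 -138208/341993; 143944/341993 -138208/341993 327736/341993]
step 2: x̄ = F·x = [3165082/341993, -2335771/2051958, 15010615/2051958]
step 2: P̄ = F·P·Fᵀ + Q = [5707466/341993 -1656968/341993 4324744/341993; -1656968/341993 17429273/1025979 -7255853/1025979; 4324744/341993 -7255853/1025979 21021593/1025979]
step 2: y = z − H·x̄ = [18088552/1025979, 12550805/2051958]
step 2: S = H·P̄·Hᵀ + R = [88190288/1025979 11436758/1025979; 11436758/1025979 27687800/1025979]
step 2: K = P̄·Hᵀ·S⁻¹ = [-141202253/563119621 -188814160/563119621; 265249369/1126239242 -308162745/563119621; -535431821/1126239242 -5718379/563119621]
step 2: x' = x̄ + K·y = [1567215490/563119621, -187641266/563119621, -635580634/563119621]
step 2: P' = (I − K·H)·P̄ = [3590329394/563119621 -3023886914/563119621 282404506/563119621; -3023886914/563119621 3948375149/563119621 -265249369/563119621; 282404506/563119621 -265249369/563119621 535431821/563119621]

step 0: x' = [764/1487, -1907/2974, 3427/2974], P' = [14438/1487 -14144/1487 1320/1487; -14144/1487 17987/1487 -1227/1487; 1320/1487 -1227/1487 1419/1487]
step 1: x' = [-1173329/1025979, -3979877/2051958, -1056237/683986], P' = [6890162/1025979 -5602904/1025979 143944/341993; -5602904/1025979 7065632/1025979 -138208/341993; 143944/341993 -138208/341993 327736/341993]
step 2: x' = [1567215490/563119621, -187641266/563119621, -635580634/563119621], P' = [3590329394/563119621 -3023886914/563119621 282404506/563119621; -3023886914/563119621 3948375149/563119621 -265249369/563119621; 282404506/563119621 -265249369/563119621 535431821/563119621]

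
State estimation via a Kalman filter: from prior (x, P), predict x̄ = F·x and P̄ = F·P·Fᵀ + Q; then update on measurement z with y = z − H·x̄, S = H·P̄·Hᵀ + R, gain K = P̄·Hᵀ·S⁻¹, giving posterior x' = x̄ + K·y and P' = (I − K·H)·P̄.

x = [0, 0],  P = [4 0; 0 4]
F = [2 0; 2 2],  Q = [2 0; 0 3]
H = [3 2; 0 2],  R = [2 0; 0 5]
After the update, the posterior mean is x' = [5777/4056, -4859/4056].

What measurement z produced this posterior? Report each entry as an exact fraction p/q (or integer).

x̄ = F·x = [0, 0]
P̄ = F·P·Fᵀ + Q = [18 16; 16 35]
S = H·P̄·Hᵀ + R = [496 236; 236 145]
K = P̄·Hᵀ·S⁻¹ = [2459/8112 -553/2028; 295/8112 859/2028]
x' − x̄ = [5777/4056, -4859/4056] = K·y
y = (KᵀK)⁻¹·Kᵀ·(x' − x̄) = [2, -3]
z = y + H·x̄ = [2, -3] + [0, 0] = [2, -3]

z = [2, -3]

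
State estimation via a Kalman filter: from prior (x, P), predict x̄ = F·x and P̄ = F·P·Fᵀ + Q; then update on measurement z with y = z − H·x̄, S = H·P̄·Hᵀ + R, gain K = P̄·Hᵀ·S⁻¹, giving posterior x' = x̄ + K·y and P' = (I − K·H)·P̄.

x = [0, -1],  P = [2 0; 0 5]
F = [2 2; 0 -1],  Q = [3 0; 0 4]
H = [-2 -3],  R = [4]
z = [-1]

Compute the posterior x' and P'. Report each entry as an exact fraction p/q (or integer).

x' = [-114/89, 103/89]
P' = [1735/89 -1114/89; -1114/89 752/89]

x̄ = F·x = [-2, 1]
P̄ = F·P·Fᵀ + Q = [31 -10; -10 9]
y = z − H·x̄ = [-2]
S = H·P̄·Hᵀ + R = [89]
K = P̄·Hᵀ·S⁻¹ = [-32/89; -7/89]
x' = x̄ + K·y = [-114/89, 103/89]
P' = (I − K·H)·P̄ = [1735/89 -1114/89; -1114/89 752/89]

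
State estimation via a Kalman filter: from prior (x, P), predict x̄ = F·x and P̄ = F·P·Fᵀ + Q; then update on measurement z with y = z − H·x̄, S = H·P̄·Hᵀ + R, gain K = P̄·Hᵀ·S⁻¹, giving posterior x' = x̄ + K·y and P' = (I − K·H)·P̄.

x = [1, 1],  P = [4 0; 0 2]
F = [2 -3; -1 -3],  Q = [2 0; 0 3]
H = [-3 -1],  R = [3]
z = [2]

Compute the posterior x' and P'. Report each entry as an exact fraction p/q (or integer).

x' = [89/206, -1373/412]
P' = [227/103 -1185/206; -1185/206 7275/412]

x̄ = F·x = [-1, -4]
P̄ = F·P·Fᵀ + Q = [36 10; 10 25]
y = z − H·x̄ = [-5]
S = H·P̄·Hᵀ + R = [412]
K = P̄·Hᵀ·S⁻¹ = [-59/206; -55/412]
x' = x̄ + K·y = [89/206, -1373/412]
P' = (I − K·H)·P̄ = [227/103 -1185/206; -1185/206 7275/412]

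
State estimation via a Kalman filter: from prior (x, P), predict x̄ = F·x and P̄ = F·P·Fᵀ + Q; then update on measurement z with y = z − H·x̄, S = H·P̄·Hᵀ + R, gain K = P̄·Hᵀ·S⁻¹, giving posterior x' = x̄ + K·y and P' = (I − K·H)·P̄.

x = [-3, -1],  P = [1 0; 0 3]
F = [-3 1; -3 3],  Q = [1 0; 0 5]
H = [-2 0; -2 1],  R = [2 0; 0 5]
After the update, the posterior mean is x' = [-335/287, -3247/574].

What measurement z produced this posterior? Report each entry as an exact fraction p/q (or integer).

z = [3, -3]

x̄ = F·x = [8, 6]
P̄ = F·P·Fᵀ + Q = [13 18; 18 41]
S = H·P̄·Hᵀ + R = [54 16; 16 26]
K = P̄·Hᵀ·S⁻¹ = [-137/287 -4/287; -254/287 423/574]
x' − x̄ = [-2631/287, -6691/574] = K·y
y = (KᵀK)⁻¹·Kᵀ·(x' − x̄) = [19, 7]
z = y + H·x̄ = [19, 7] + [-16, -10] = [3, -3]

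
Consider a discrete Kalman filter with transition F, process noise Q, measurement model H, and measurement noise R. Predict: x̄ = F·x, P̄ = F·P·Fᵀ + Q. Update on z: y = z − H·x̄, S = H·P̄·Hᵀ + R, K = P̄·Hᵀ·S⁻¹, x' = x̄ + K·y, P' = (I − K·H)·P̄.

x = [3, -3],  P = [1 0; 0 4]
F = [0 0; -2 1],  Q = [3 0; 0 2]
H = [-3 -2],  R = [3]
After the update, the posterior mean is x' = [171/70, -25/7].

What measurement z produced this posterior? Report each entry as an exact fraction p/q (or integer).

z = [-1]

x̄ = F·x = [0, -9]
P̄ = F·P·Fᵀ + Q = [3 0; 0 10]
S = H·P̄·Hᵀ + R = [70]
K = P̄·Hᵀ·S⁻¹ = [-9/70; -2/7]
x' − x̄ = [171/70, 38/7] = K·y
y = (KᵀK)⁻¹·Kᵀ·(x' − x̄) = [-19]
z = y + H·x̄ = [-19] + [18] = [-1]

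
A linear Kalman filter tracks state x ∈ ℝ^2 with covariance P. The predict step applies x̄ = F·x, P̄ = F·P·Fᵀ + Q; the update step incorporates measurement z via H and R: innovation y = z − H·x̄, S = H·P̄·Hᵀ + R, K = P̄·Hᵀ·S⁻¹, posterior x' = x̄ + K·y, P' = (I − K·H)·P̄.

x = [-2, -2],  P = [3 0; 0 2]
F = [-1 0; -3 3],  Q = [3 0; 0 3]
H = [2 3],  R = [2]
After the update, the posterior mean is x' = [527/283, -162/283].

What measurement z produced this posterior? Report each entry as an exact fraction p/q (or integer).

x̄ = F·x = [2, 0]
P̄ = F·P·Fᵀ + Q = [6 9; 9 48]
S = H·P̄·Hᵀ + R = [566]
K = P̄·Hᵀ·S⁻¹ = [39/566; 81/283]
x' − x̄ = [-39/283, -162/283] = K·y
y = (KᵀK)⁻¹·Kᵀ·(x' − x̄) = [-2]
z = y + H·x̄ = [-2] + [4] = [2]

z = [2]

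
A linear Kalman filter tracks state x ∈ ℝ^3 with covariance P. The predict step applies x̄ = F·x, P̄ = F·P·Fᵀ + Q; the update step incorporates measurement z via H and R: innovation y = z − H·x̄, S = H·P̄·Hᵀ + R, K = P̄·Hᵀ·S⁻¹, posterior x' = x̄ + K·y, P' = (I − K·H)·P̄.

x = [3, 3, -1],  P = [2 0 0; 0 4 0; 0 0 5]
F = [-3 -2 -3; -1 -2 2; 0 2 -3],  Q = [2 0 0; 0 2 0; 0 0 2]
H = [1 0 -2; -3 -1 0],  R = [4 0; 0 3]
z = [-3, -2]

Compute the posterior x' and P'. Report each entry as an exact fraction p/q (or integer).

x̄ = F·x = [-12, -11, 9]
P̄ = F·P·Fᵀ + Q = [81 -8 29; -8 40 -46; 29 -46 63]
y = z − H·x̄ = [27, -49]
S = H·P̄·Hᵀ + R = [221 -153; -153 724]
K = P̄·Hᵀ·S⁻¹ = [-19303/136595 -2848/8035; 58368/136595 548/8035; -76501/136595 -1406/8035]
x' = x̄ + K·y = [212063/136595, -383093/136595, 335026/136595]
P' = (I − K·H)·P̄ = [130404/136595 -245964/136595 103808/136595; -245964/136595 709944/136595 -239718/136595; 103808/136595 -239718/136595 204906/136595]

x' = [212063/136595, -383093/136595, 335026/136595]
P' = [130404/136595 -245964/136595 103808/136595; -245964/136595 709944/136595 -239718/136595; 103808/136595 -239718/136595 204906/136595]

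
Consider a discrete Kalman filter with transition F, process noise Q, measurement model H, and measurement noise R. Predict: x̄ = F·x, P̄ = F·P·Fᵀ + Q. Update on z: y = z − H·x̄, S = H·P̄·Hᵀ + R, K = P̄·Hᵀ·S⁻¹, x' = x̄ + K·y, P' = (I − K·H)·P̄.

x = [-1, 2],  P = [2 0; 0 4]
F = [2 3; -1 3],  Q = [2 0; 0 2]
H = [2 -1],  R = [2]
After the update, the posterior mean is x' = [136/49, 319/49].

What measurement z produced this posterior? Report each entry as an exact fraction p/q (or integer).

x̄ = F·x = [4, 7]
P̄ = F·P·Fᵀ + Q = [46 32; 32 40]
S = H·P̄·Hᵀ + R = [98]
K = P̄·Hᵀ·S⁻¹ = [30/49; 12/49]
x' − x̄ = [-60/49, -24/49] = K·y
y = (KᵀK)⁻¹·Kᵀ·(x' − x̄) = [-2]
z = y + H·x̄ = [-2] + [1] = [-1]

z = [-1]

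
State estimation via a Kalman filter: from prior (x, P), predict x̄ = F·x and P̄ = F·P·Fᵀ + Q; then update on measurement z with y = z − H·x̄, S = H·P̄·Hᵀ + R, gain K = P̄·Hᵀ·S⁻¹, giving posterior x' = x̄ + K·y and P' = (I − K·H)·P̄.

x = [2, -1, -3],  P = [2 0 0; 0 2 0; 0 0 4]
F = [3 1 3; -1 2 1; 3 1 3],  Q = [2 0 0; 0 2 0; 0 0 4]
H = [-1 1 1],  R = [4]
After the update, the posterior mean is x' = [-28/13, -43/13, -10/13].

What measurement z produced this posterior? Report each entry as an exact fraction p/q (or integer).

z = [-1]

x̄ = F·x = [-4, -7, -4]
P̄ = F·P·Fᵀ + Q = [58 10 56; 10 16 10; 56 10 60]
S = H·P̄·Hᵀ + R = [26]
K = P̄·Hᵀ·S⁻¹ = [4/13; 8/13; 7/13]
x' − x̄ = [24/13, 48/13, 42/13] = K·y
y = (KᵀK)⁻¹·Kᵀ·(x' − x̄) = [6]
z = y + H·x̄ = [6] + [-7] = [-1]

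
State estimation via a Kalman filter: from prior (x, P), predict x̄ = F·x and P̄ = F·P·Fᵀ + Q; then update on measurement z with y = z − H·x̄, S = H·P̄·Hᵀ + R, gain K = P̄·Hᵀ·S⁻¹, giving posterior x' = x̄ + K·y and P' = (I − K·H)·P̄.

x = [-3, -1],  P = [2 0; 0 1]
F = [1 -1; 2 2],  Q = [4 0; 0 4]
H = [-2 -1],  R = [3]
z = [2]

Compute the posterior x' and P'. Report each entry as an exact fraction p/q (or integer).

x̄ = F·x = [-2, -8]
P̄ = F·P·Fᵀ + Q = [7 2; 2 16]
y = z − H·x̄ = [-10]
S = H·P̄·Hᵀ + R = [55]
K = P̄·Hᵀ·S⁻¹ = [-16/55; -4/11]
x' = x̄ + K·y = [10/11, -48/11]
P' = (I − K·H)·P̄ = [129/55 -42/11; -42/11 96/11]

x' = [10/11, -48/11]
P' = [129/55 -42/11; -42/11 96/11]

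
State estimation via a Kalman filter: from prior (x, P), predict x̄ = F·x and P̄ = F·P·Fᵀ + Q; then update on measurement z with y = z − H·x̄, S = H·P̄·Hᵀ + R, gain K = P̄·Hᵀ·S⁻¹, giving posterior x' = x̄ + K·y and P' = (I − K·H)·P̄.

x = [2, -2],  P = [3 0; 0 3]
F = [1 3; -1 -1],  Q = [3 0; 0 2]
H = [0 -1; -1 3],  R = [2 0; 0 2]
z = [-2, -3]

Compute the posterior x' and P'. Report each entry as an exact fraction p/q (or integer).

x̄ = F·x = [-4, 0]
P̄ = F·P·Fᵀ + Q = [33 -12; -12 8]
y = z − H·x̄ = [-2, -7]
S = H·P̄·Hᵀ + R = [10 -36; -36 179]
K = P̄·Hᵀ·S⁻¹ = [-168/247 -129/247; -68/247 36/247]
x' = x̄ + K·y = [251/247, -116/247]
P' = (I − K·H)·P̄ = [1266/247 336/247; 336/247 136/247]

x' = [251/247, -116/247]
P' = [1266/247 336/247; 336/247 136/247]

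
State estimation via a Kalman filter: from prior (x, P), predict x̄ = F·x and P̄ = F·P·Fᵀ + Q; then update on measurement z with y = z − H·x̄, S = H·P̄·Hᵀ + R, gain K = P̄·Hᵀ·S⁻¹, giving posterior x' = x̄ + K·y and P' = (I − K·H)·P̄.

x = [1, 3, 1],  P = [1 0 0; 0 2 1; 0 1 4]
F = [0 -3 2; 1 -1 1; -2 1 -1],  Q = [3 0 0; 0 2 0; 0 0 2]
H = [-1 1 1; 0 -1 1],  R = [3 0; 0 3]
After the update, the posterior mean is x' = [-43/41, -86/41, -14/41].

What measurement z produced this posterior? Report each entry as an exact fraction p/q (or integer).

z = [-3, 3]

x̄ = F·x = [-7, -1, 0]
P̄ = F·P·Fᵀ + Q = [25 9 -9; 9 7 -6; -9 -6 10]
S = H·P̄·Hᵀ + R = [33 21; 21 32]
K = P̄·Hᵀ·S⁻¹ = [-422/615 -23/205; 17/615 -87/205; 16/123 17/41]
x' − x̄ = [244/41, -45/41, -14/41] = K·y
y = (KᵀK)⁻¹·Kᵀ·(x' − x̄) = [-9, 2]
z = y + H·x̄ = [-9, 2] + [6, 1] = [-3, 3]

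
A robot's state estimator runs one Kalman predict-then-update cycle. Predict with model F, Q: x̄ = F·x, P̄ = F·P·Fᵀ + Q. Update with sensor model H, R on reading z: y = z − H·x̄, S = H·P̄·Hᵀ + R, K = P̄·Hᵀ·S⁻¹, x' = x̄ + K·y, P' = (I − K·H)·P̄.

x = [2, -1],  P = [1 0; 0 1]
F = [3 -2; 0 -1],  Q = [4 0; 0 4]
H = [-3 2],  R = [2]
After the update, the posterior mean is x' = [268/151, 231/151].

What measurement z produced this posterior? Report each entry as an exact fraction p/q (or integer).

x̄ = F·x = [8, 1]
P̄ = F·P·Fᵀ + Q = [17 2; 2 5]
S = H·P̄·Hᵀ + R = [151]
K = P̄·Hᵀ·S⁻¹ = [-47/151; 4/151]
x' − x̄ = [-940/151, 80/151] = K·y
y = (KᵀK)⁻¹·Kᵀ·(x' − x̄) = [20]
z = y + H·x̄ = [20] + [-22] = [-2]

z = [-2]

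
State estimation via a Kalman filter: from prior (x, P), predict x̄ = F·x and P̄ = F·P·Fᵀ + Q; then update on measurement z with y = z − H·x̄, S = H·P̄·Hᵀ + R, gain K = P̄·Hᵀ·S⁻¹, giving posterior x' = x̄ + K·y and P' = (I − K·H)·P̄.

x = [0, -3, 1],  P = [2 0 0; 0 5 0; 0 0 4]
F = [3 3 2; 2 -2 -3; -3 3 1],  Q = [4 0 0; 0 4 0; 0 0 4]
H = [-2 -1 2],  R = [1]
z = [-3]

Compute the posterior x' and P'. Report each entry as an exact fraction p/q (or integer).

x̄ = F·x = [-7, 3, -8]
P̄ = F·P·Fᵀ + Q = [83 -42 35; -42 68 -54; 35 -54 71]
y = z − H·x̄ = [2]
S = H·P̄·Hᵀ + R = [453]
K = P̄·Hᵀ·S⁻¹ = [-18/151; -92/453; 42/151]
x' = x̄ + K·y = [-1093/151, 1175/453, -1124/151]
P' = (I − K·H)·P̄ = [11561/151 -7998/151 7553/151; -7998/151 22340/453 -4290/151; 7553/151 -4290/151 5429/151]

x' = [-1093/151, 1175/453, -1124/151]
P' = [11561/151 -7998/151 7553/151; -7998/151 22340/453 -4290/151; 7553/151 -4290/151 5429/151]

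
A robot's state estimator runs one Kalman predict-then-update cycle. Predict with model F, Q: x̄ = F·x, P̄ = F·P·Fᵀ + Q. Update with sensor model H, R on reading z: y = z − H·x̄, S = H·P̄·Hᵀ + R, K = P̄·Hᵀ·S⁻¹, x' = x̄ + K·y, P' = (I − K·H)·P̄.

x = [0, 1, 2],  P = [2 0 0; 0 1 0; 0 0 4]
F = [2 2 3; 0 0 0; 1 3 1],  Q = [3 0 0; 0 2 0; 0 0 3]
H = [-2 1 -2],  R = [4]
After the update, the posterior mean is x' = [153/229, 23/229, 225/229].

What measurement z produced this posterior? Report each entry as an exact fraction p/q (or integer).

z = [-3]

x̄ = F·x = [8, 0, 5]
P̄ = F·P·Fᵀ + Q = [51 0 22; 0 2 0; 22 0 18]
S = H·P̄·Hᵀ + R = [458]
K = P̄·Hᵀ·S⁻¹ = [-73/229; 1/229; -40/229]
x' − x̄ = [-1679/229, 23/229, -920/229] = K·y
y = (KᵀK)⁻¹·Kᵀ·(x' − x̄) = [23]
z = y + H·x̄ = [23] + [-26] = [-3]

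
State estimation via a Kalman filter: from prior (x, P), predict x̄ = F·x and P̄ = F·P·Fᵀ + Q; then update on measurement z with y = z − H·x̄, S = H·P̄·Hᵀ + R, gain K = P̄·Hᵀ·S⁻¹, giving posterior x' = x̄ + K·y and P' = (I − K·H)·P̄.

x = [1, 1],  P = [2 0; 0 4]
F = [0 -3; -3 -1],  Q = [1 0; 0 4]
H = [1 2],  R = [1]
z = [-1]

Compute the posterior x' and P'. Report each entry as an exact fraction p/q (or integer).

x' = [4/19, -12/19]
P' = [3309/190 -812/95; -812/95 422/95]

x̄ = F·x = [-3, -4]
P̄ = F·P·Fᵀ + Q = [37 12; 12 26]
y = z − H·x̄ = [10]
S = H·P̄·Hᵀ + R = [190]
K = P̄·Hᵀ·S⁻¹ = [61/190; 32/95]
x' = x̄ + K·y = [4/19, -12/19]
P' = (I − K·H)·P̄ = [3309/190 -812/95; -812/95 422/95]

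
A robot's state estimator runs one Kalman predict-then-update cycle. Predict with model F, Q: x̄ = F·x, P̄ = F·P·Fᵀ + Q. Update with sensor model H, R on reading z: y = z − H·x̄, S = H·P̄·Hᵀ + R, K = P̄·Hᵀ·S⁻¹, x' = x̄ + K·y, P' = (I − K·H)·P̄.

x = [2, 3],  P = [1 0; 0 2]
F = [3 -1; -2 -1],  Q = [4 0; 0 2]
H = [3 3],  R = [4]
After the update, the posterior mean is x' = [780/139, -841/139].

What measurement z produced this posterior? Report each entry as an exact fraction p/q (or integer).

z = [-1]

x̄ = F·x = [3, -7]
P̄ = F·P·Fᵀ + Q = [15 -4; -4 8]
S = H·P̄·Hᵀ + R = [139]
K = P̄·Hᵀ·S⁻¹ = [33/139; 12/139]
x' − x̄ = [363/139, 132/139] = K·y
y = (KᵀK)⁻¹·Kᵀ·(x' − x̄) = [11]
z = y + H·x̄ = [11] + [-12] = [-1]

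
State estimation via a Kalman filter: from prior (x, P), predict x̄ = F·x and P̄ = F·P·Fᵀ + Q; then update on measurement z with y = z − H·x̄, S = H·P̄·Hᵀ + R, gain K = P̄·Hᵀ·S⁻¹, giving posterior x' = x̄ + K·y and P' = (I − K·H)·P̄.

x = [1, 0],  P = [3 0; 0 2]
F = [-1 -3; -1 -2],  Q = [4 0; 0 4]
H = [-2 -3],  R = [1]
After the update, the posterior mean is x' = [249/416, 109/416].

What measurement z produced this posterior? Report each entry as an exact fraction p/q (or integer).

x̄ = F·x = [-1, -1]
P̄ = F·P·Fᵀ + Q = [25 15; 15 15]
S = H·P̄·Hᵀ + R = [416]
K = P̄·Hᵀ·S⁻¹ = [-95/416; -75/416]
x' − x̄ = [665/416, 525/416] = K·y
y = (KᵀK)⁻¹·Kᵀ·(x' − x̄) = [-7]
z = y + H·x̄ = [-7] + [5] = [-2]

z = [-2]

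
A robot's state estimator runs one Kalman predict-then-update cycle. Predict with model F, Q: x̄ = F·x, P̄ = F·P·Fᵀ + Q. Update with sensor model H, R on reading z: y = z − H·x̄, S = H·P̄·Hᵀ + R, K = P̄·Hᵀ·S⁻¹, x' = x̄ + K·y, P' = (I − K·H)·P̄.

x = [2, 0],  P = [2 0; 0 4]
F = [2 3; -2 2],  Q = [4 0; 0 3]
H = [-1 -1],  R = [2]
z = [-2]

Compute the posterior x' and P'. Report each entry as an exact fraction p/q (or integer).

x̄ = F·x = [4, -4]
P̄ = F·P·Fᵀ + Q = [48 16; 16 27]
y = z − H·x̄ = [-2]
S = H·P̄·Hᵀ + R = [109]
K = P̄·Hᵀ·S⁻¹ = [-64/109; -43/109]
x' = x̄ + K·y = [564/109, -350/109]
P' = (I − K·H)·P̄ = [1136/109 -1008/109; -1008/109 1094/109]

x' = [564/109, -350/109]
P' = [1136/109 -1008/109; -1008/109 1094/109]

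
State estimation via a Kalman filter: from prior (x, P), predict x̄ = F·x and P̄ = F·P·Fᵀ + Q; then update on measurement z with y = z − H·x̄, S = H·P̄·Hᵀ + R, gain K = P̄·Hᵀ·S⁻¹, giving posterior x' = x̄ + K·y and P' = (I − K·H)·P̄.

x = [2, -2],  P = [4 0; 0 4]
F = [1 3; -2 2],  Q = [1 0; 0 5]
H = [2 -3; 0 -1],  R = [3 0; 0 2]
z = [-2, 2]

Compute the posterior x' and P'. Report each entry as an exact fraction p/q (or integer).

x' = [-24020/5771, -12394/5771]
P' = [26727/5771 15228/5771; 15228/5771 10310/5771]

x̄ = F·x = [-4, -8]
P̄ = F·P·Fᵀ + Q = [41 16; 16 37]
y = z − H·x̄ = [-18, -6]
S = H·P̄·Hᵀ + R = [308 79; 79 39]
K = P̄·Hᵀ·S⁻¹ = [2590/5771 -7614/5771; -158/5771 -5155/5771]
x' = x̄ + K·y = [-24020/5771, -12394/5771]
P' = (I − K·H)·P̄ = [26727/5771 15228/5771; 15228/5771 10310/5771]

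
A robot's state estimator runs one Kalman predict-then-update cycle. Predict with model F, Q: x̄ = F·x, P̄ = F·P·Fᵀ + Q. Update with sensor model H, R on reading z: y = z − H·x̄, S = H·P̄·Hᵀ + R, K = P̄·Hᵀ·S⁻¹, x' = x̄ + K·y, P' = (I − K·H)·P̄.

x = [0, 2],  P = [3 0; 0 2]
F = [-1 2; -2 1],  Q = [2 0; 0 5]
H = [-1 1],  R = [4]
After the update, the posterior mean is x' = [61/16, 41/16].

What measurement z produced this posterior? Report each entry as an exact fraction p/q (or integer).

z = [-1]

x̄ = F·x = [4, 2]
P̄ = F·P·Fᵀ + Q = [13 10; 10 19]
S = H·P̄·Hᵀ + R = [16]
K = P̄·Hᵀ·S⁻¹ = [-3/16; 9/16]
x' − x̄ = [-3/16, 9/16] = K·y
y = (KᵀK)⁻¹·Kᵀ·(x' − x̄) = [1]
z = y + H·x̄ = [1] + [-2] = [-1]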